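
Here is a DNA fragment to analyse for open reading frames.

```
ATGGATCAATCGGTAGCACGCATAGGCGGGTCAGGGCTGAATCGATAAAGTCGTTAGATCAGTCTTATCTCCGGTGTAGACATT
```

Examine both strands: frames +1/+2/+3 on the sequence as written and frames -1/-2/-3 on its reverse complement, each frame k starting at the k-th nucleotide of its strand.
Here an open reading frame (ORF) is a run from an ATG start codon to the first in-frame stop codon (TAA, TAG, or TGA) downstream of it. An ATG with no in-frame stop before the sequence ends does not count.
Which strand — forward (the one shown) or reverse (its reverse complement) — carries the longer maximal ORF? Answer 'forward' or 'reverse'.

Reverse complement (5'→3'): AATGTCTACACCGGAGATAAGACTGATCTAACGACTTTATCGATTCAGCCCTGACCCGCCTATGCGTGCTACCGATTGATCCAT
Frame +1: ATG GAT CAA TCG GTA GCA CGC ATA GGC GGG TCA GGG CTG AAT CGA TAA AGT CGT TAG ATC AGT CTT ATC TCC GGT GTA GAC ATT — ATG at 1, stop TAA at 46 → 48 nt.
Frame +2: TGG ATC AAT CGG TAG CAC GCA TAG GCG GGT CAG GGC TGA ATC GAT AAA GTC GTT AGA TCA GTC TTA TCT CCG GTG TAG ACA — no ATG→stop ORF.
Frame +3: GGA TCA ATC GGT AGC ACG CAT AGG CGG GTC AGG GCT GAA TCG ATA AAG TCG TTA GAT CAG TCT TAT CTC CGG TGT AGA CAT — no ATG→stop ORF.
Frame -1: AAT GTC TAC ACC GGA GAT AAG ACT GAT CTA ACG ACT TTA TCG ATT CAG CCC TGA CCC GCC TAT GCG TGC TAC CGA TTG ATC CAT — no ATG→stop ORF.
Frame -2: ATG TCT ACA CCG GAG ATA AGA CTG ATC TAA CGA CTT TAT CGA TTC AGC CCT GAC CCG CCT ATG CGT GCT ACC GAT TGA TCC — ATG at 2, stop TAA at 29 → 30 nt; ATG at 62, stop TGA at 77 → 18 nt.
Frame -3: TGT CTA CAC CGG AGA TAA GAC TGA TCT AAC GAC TTT ATC GAT TCA GCC CTG ACC CGC CTA TGC GTG CTA CCG ATT GAT CCA — no ATG→stop ORF.
Forward-strand max 48 nt; reverse-strand max 30 nt. The forward strand has the longer ORF.

forward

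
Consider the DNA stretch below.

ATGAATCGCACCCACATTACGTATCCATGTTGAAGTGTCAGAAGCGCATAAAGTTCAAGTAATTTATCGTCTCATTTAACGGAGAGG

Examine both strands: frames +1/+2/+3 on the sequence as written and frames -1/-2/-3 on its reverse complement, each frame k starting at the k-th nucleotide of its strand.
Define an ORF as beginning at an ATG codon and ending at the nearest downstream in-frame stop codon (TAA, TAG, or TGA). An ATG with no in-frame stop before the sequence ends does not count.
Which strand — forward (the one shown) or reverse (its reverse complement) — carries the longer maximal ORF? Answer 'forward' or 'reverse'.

Reverse complement (5'→3'): CCTCTCCGTTAAATGAGACGATAAATTACTTGAACTTTATGCGCTTCTGACACTTCAACATGGATACGTAATGTGGGTGCGATTCAT
Frame +1: ATG AAT CGC ACC CAC ATT ACG TAT CCA TGT TGA AGT GTC AGA AGC GCA TAA AGT TCA AGT AAT TTA TCG TCT CAT TTA ACG GAG AGG — ATG at 1, stop TGA at 31 → 33 nt.
Frame +2: TGA ATC GCA CCC ACA TTA CGT ATC CAT GTT GAA GTG TCA GAA GCG CAT AAA GTT CAA GTA ATT TAT CGT CTC ATT TAA CGG AGA — no ATG→stop ORF.
Frame +3: GAA TCG CAC CCA CAT TAC GTA TCC ATG TTG AAG TGT CAG AAG CGC ATA AAG TTC AAG TAA TTT ATC GTC TCA TTT AAC GGA GAG — ATG at 27, stop TAA at 60 → 36 nt.
Frame -1: CCT CTC CGT TAA ATG AGA CGA TAA ATT ACT TGA ACT TTA TGC GCT TCT GAC ACT TCA ACA TGG ATA CGT AAT GTG GGT GCG ATT CAT — ATG at 13, stop TAA at 22 → 12 nt.
Frame -2: CTC TCC GTT AAA TGA GAC GAT AAA TTA CTT GAA CTT TAT GCG CTT CTG ACA CTT CAA CAT GGA TAC GTA ATG TGG GTG CGA TTC — no ATG→stop ORF.
Frame -3: TCT CCG TTA AAT GAG ACG ATA AAT TAC TTG AAC TTT ATG CGC TTC TGA CAC TTC AAC ATG GAT ACG TAA TGT GGG TGC GAT TCA — ATG at 39, stop TGA at 48 → 12 nt; ATG at 60, stop TAA at 69 → 12 nt.
Forward-strand max 36 nt; reverse-strand max 12 nt. The forward strand has the longer ORF.

forward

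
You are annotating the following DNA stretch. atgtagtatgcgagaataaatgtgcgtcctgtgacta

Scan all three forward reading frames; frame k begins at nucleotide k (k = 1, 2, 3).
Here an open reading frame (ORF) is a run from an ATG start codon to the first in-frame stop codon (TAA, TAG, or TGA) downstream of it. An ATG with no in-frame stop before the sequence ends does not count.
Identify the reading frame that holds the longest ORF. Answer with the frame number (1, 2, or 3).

Frame 1: ATG TAG TAT GCG AGA ATA AAT GTG CGT CCT GTG ACT — ATG at 1, stop TAG at 4 → 6 nt.
Frame 2: TGT AGT ATG CGA GAA TAA ATG TGC GTC CTG TGA CTA — ATG at 8, stop TAA at 17 → 12 nt; ATG at 20, stop TGA at 32 → 15 nt.
Frame 3: GTA GTA TGC GAG AAT AAA TGT GCG TCC TGT GAC — no ATG→stop ORF.
Longest ORF is 15 nt in frame 2 (positions 20–34).

2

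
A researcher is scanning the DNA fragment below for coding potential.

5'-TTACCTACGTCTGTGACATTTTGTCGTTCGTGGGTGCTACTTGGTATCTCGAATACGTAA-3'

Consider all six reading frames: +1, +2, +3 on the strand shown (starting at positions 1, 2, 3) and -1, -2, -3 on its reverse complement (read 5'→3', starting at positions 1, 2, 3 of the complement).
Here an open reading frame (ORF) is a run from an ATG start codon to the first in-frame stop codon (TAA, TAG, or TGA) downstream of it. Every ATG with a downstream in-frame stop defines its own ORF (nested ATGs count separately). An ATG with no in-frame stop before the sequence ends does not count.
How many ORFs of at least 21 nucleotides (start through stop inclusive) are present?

0

Reverse complement (5'→3'): TTACGTATTCGAGATACCAAGTAGCACCCACGAACGACAAAATGTCACAGACGTAGGTAA
Frame +1: TTA CCT ACG TCT GTG ACA TTT TGT CGT TCG TGG GTG CTA CTT GGT ATC TCG AAT ACG TAA — no ATG→stop ORF.
Frame +2: TAC CTA CGT CTG TGA CAT TTT GTC GTT CGT GGG TGC TAC TTG GTA TCT CGA ATA CGT — no ATG→stop ORF.
Frame +3: ACC TAC GTC TGT GAC ATT TTG TCG TTC GTG GGT GCT ACT TGG TAT CTC GAA TAC GTA — no ATG→stop ORF.
Frame -1: TTA CGT ATT CGA GAT ACC AAG TAG CAC CCA CGA ACG ACA AAA TGT CAC AGA CGT AGG TAA — no ATG→stop ORF.
Frame -2: TAC GTA TTC GAG ATA CCA AGT AGC ACC CAC GAA CGA CAA AAT GTC ACA GAC GTA GGT — no ATG→stop ORF.
Frame -3: ACG TAT TCG AGA TAC CAA GTA GCA CCC ACG AAC GAC AAA ATG TCA CAG ACG TAG GTA — ATG at 42, stop TAG at 54 → 15 nt.
No ORF reaches 21 nucleotides. Count = 0.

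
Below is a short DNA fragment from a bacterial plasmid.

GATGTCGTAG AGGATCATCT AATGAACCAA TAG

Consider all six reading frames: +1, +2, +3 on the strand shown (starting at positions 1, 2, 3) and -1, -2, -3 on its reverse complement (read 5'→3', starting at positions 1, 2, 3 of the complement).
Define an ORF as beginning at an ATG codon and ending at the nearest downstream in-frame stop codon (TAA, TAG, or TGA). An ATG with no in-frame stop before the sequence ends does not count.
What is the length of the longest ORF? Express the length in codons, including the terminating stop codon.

4

Reverse complement (5'→3'): CTATTGGTTCATTAGATGATCCTCTACGACATC
Frame +1: GAT GTC GTA GAG GAT CAT CTA ATG AAC CAA TAG — ATG at 22, stop TAG at 31 → 12 nt.
Frame +2: ATG TCG TAG AGG ATC ATC TAA TGA ACC AAT — ATG at 2, stop TAG at 8 → 9 nt.
Frame +3: TGT CGT AGA GGA TCA TCT AAT GAA CCA ATA — no ATG→stop ORF.
Frame -1: CTA TTG GTT CAT TAG ATG ATC CTC TAC GAC ATC — no ATG→stop ORF.
Frame -2: TAT TGG TTC ATT AGA TGA TCC TCT ACG ACA — no ATG→stop ORF.
Frame -3: ATT GGT TCA TTA GAT GAT CCT CTA CGA CAT — no ATG→stop ORF.
Longest: frame +1, positions 22–33, 12 nt = 4 codons = 3 aa. → 4 codons.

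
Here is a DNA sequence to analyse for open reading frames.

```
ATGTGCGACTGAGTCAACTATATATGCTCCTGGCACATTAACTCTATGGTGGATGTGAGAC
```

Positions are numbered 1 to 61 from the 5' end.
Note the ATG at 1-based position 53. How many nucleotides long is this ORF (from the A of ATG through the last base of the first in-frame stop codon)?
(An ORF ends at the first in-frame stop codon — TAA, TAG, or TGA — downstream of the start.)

6

Codons from position 53: ATG (53–55), TGA (56–58).
TGA is the first in-frame stop; ORF spans 53–58, 6 nucleotides.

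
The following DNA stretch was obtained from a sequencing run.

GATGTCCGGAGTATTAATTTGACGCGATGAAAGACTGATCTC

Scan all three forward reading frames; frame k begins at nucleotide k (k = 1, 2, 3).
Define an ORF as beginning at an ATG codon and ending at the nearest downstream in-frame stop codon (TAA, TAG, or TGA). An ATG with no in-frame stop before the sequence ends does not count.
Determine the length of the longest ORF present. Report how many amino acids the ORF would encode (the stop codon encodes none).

6

Frame 1: GAT GTC CGG AGT ATT AAT TTG ACG CGA TGA AAG ACT GAT CTC — no ATG→stop ORF.
Frame 2: ATG TCC GGA GTA TTA ATT TGA CGC GAT GAA AGA CTG ATC — ATG at 2, stop TGA at 20 → 21 nt.
Frame 3: TGT CCG GAG TAT TAA TTT GAC GCG ATG AAA GAC TGA TCT — ATG at 27, stop TGA at 36 → 12 nt.
Longest: frame 2, positions 2–22, 21 nt = 7 codons = 6 aa. → 6 amino acids.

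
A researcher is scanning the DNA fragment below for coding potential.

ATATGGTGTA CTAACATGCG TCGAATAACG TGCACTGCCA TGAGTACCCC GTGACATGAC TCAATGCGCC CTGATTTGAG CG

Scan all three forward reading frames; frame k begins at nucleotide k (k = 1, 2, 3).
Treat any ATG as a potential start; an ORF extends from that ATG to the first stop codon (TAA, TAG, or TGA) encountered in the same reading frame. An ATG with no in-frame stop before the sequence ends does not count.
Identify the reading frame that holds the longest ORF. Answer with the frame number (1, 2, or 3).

1

Frame 1: ATA TGG TGT ACT AAC ATG CGT CGA ATA ACG TGC ACT GCC ATG AGT ACC CCG TGA CAT GAC TCA ATG CGC CCT GAT TTG AGC — ATG at 16, stop TGA at 52 → 39 nt; ATG at 40, stop TGA at 52 → 15 nt.
Frame 2: TAT GGT GTA CTA ACA TGC GTC GAA TAA CGT GCA CTG CCA TGA GTA CCC CGT GAC ATG ACT CAA TGC GCC CTG ATT TGA GCG — ATG at 56, stop TGA at 77 → 24 nt.
Frame 3: ATG GTG TAC TAA CAT GCG TCG AAT AAC GTG CAC TGC CAT GAG TAC CCC GTG ACA TGA CTC AAT GCG CCC TGA TTT GAG — ATG at 3, stop TAA at 12 → 12 nt.
Longest ORF is 39 nt in frame 1 (positions 16–54).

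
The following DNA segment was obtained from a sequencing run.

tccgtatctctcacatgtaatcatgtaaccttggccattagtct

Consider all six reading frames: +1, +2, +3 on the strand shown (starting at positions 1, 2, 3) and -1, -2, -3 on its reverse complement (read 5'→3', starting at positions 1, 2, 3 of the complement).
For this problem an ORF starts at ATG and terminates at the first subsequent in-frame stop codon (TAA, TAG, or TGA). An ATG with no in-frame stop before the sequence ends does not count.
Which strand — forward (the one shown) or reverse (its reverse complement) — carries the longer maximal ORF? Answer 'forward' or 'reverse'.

reverse

Reverse complement (5'→3'): AGACTAATGGCCAAGGTTACATGATTACATGTGAGAGATACGGA
Frame +1: TCC GTA TCT CTC ACA TGT AAT CAT GTA ACC TTG GCC ATT AGT — no ATG→stop ORF.
Frame +2: CCG TAT CTC TCA CAT GTA ATC ATG TAA CCT TGG CCA TTA GTC — ATG at 23, stop TAA at 26 → 6 nt.
Frame +3: CGT ATC TCT CAC ATG TAA TCA TGT AAC CTT GGC CAT TAG TCT — ATG at 15, stop TAA at 18 → 6 nt.
Frame -1: AGA CTA ATG GCC AAG GTT ACA TGA TTA CAT GTG AGA GAT ACG — ATG at 7, stop TGA at 22 → 18 nt.
Frame -2: GAC TAA TGG CCA AGG TTA CAT GAT TAC ATG TGA GAG ATA CGG — ATG at 29, stop TGA at 32 → 6 nt.
Frame -3: ACT AAT GGC CAA GGT TAC ATG ATT ACA TGT GAG AGA TAC GGA — no ATG→stop ORF.
Forward-strand max 6 nt; reverse-strand max 18 nt. The reverse strand has the longer ORF.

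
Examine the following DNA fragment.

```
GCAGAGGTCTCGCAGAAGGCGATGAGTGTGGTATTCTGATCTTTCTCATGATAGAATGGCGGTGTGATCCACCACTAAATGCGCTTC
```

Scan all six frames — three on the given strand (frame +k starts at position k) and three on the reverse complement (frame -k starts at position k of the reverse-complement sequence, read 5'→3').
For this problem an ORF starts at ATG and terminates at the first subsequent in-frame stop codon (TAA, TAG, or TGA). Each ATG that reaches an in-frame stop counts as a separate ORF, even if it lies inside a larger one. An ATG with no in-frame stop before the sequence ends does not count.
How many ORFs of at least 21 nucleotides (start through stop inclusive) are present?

Reverse complement (5'→3'): GAAGCGCATTTAGTGGTGGATCACACCGCCATTCTATCATGAGAAAGATCAGAATACCACACTCATCGCCTTCTGCGAGACCTCTGC
Frame +1: GCA GAG GTC TCG CAG AAG GCG ATG AGT GTG GTA TTC TGA TCT TTC TCA TGA TAG AAT GGC GGT GTG ATC CAC CAC TAA ATG CGC TTC — ATG at 22, stop TGA at 37 → 18 nt.
Frame +2: CAG AGG TCT CGC AGA AGG CGA TGA GTG TGG TAT TCT GAT CTT TCT CAT GAT AGA ATG GCG GTG TGA TCC ACC ACT AAA TGC GCT — ATG at 56, stop TGA at 65 → 12 nt.
Frame +3: AGA GGT CTC GCA GAA GGC GAT GAG TGT GGT ATT CTG ATC TTT CTC ATG ATA GAA TGG CGG TGT GAT CCA CCA CTA AAT GCG CTT — no ATG→stop ORF.
Frame -1: GAA GCG CAT TTA GTG GTG GAT CAC ACC GCC ATT CTA TCA TGA GAA AGA TCA GAA TAC CAC ACT CAT CGC CTT CTG CGA GAC CTC TGC — no ATG→stop ORF.
Frame -2: AAG CGC ATT TAG TGG TGG ATC ACA CCG CCA TTC TAT CAT GAG AAA GAT CAG AAT ACC ACA CTC ATC GCC TTC TGC GAG ACC TCT — no ATG→stop ORF.
Frame -3: AGC GCA TTT AGT GGT GGA TCA CAC CGC CAT TCT ATC ATG AGA AAG ATC AGA ATA CCA CAC TCA TCG CCT TCT GCG AGA CCT CTG — no ATG→stop ORF.
No ORF reaches 21 nucleotides. Count = 0.

0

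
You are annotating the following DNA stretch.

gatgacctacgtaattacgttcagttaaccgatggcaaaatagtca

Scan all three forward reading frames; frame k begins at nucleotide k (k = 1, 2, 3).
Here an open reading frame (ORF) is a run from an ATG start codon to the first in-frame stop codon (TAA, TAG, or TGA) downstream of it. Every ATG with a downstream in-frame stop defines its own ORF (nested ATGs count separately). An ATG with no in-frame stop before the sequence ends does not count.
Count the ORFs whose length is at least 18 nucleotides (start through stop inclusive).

Frame 1: GAT GAC CTA CGT AAT TAC GTT CAG TTA ACC GAT GGC AAA ATA GTC — no ATG→stop ORF.
Frame 2: ATG ACC TAC GTA ATT ACG TTC AGT TAA CCG ATG GCA AAA TAG TCA — ATG at 2, stop TAA at 26 → 27 nt; ATG at 32, stop TAG at 41 → 12 nt.
Frame 3: TGA CCT ACG TAA TTA CGT TCA GTT AAC CGA TGG CAA AAT AGT — no ATG→stop ORF.
ORFs ≥ 18 nucleotides: frame 2 2–28 (27 nucleotides). Count = 1.

1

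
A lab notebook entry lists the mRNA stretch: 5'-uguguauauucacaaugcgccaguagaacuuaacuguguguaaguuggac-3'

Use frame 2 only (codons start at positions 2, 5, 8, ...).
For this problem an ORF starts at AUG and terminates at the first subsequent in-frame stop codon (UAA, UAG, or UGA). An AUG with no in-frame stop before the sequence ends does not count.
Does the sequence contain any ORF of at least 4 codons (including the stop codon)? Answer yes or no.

no

Frame 2: GUG UAU AUU CAC AAU GCG CCA GUA GAA CUU AAC UGU GUG UAA GUU GGA — no AUG→stop ORF.
Largest ORF found is 0 codons < 4, so no.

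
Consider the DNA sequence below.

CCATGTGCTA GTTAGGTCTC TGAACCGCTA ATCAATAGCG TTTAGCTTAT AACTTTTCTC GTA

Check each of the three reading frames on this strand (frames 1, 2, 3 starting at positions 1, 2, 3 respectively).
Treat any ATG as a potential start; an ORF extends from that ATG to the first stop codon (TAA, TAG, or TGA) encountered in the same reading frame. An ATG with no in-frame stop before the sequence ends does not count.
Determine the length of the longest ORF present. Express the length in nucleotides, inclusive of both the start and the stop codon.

9

Frame 1: CCA TGT GCT AGT TAG GTC TCT GAA CCG CTA ATC AAT AGC GTT TAG CTT ATA ACT TTT CTC GTA — no ATG→stop ORF.
Frame 2: CAT GTG CTA GTT AGG TCT CTG AAC CGC TAA TCA ATA GCG TTT AGC TTA TAA CTT TTC TCG — no ATG→stop ORF.
Frame 3: ATG TGC TAG TTA GGT CTC TGA ACC GCT AAT CAA TAG CGT TTA GCT TAT AAC TTT TCT CGT — ATG at 3, stop TAG at 9 → 9 nt.
Longest: frame 3, positions 3–11, 9 nt = 3 codons = 2 aa. → 9 nucleotides.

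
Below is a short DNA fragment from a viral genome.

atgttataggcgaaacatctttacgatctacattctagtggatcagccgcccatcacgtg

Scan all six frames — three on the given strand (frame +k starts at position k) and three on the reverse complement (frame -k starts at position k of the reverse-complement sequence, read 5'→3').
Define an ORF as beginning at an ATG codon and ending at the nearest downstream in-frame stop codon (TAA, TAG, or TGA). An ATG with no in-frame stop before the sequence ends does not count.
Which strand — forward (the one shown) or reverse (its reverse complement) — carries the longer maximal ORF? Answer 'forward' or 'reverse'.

reverse

Reverse complement (5'→3'): CACGTGATGGGCGGCTGATCCACTAGAATGTAGATCGTAAAGATGTTTCGCCTATAACAT
Frame +1: ATG TTA TAG GCG AAA CAT CTT TAC GAT CTA CAT TCT AGT GGA TCA GCC GCC CAT CAC GTG — ATG at 1, stop TAG at 7 → 9 nt.
Frame +2: TGT TAT AGG CGA AAC ATC TTT ACG ATC TAC ATT CTA GTG GAT CAG CCG CCC ATC ACG — no ATG→stop ORF.
Frame +3: GTT ATA GGC GAA ACA TCT TTA CGA TCT ACA TTC TAG TGG ATC AGC CGC CCA TCA CGT — no ATG→stop ORF.
Frame -1: CAC GTG ATG GGC GGC TGA TCC ACT AGA ATG TAG ATC GTA AAG ATG TTT CGC CTA TAA CAT — ATG at 7, stop TGA at 16 → 12 nt; ATG at 28, stop TAG at 31 → 6 nt; ATG at 43, stop TAA at 55 → 15 nt.
Frame -2: ACG TGA TGG GCG GCT GAT CCA CTA GAA TGT AGA TCG TAA AGA TGT TTC GCC TAT AAC — no ATG→stop ORF.
Frame -3: CGT GAT GGG CGG CTG ATC CAC TAG AAT GTA GAT CGT AAA GAT GTT TCG CCT ATA ACA — no ATG→stop ORF.
Forward-strand max 9 nt; reverse-strand max 15 nt. The reverse strand has the longer ORF.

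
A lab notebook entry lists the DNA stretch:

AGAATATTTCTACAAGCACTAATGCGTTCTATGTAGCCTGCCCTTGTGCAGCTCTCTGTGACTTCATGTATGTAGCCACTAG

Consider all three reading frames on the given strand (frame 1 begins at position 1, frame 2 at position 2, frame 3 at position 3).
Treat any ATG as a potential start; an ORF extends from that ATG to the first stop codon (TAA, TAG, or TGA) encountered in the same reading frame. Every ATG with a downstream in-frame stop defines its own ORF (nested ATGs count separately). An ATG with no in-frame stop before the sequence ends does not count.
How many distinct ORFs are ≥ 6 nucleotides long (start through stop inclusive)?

Frame 1: AGA ATA TTT CTA CAA GCA CTA ATG CGT TCT ATG TAG CCT GCC CTT GTG CAG CTC TCT GTG ACT TCA TGT ATG TAG CCA CTA — ATG at 22, stop TAG at 34 → 15 nt; ATG at 31, stop TAG at 34 → 6 nt; ATG at 70, stop TAG at 73 → 6 nt.
Frame 2: GAA TAT TTC TAC AAG CAC TAA TGC GTT CTA TGT AGC CTG CCC TTG TGC AGC TCT CTG TGA CTT CAT GTA TGT AGC CAC TAG — no ATG→stop ORF.
Frame 3: AAT ATT TCT ACA AGC ACT AAT GCG TTC TAT GTA GCC TGC CCT TGT GCA GCT CTC TGT GAC TTC ATG TAT GTA GCC ACT — no ATG→stop ORF.
ORFs ≥ 6 nucleotides: frame 1 22–36 (15 nucleotides), frame 1 31–36 (6 nucleotides), frame 1 70–75 (6 nucleotides). Count = 3.

3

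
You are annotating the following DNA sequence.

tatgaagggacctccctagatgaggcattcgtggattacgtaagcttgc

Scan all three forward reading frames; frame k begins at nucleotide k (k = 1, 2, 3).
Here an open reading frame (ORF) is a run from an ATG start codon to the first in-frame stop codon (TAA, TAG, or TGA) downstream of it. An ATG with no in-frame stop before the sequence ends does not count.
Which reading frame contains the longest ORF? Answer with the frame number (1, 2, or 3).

2

Frame 1: TAT GAA GGG ACC TCC CTA GAT GAG GCA TTC GTG GAT TAC GTA AGC TTG — no ATG→stop ORF.
Frame 2: ATG AAG GGA CCT CCC TAG ATG AGG CAT TCG TGG ATT ACG TAA GCT TGC — ATG at 2, stop TAG at 17 → 18 nt; ATG at 20, stop TAA at 41 → 24 nt.
Frame 3: TGA AGG GAC CTC CCT AGA TGA GGC ATT CGT GGA TTA CGT AAG CTT — no ATG→stop ORF.
Longest ORF is 24 nt in frame 2 (positions 20–43).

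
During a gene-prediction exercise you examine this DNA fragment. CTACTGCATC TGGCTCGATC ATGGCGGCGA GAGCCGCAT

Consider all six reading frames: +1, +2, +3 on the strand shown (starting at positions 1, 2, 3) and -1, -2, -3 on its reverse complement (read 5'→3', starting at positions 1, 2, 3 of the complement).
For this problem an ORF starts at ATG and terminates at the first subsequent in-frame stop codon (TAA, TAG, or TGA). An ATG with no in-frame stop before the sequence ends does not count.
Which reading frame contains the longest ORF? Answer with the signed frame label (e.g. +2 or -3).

-1

Reverse complement (5'→3'): ATGCGGCTCTCGCCGCCATGATCGAGCCAGATGCAGTAG
Frame +1: CTA CTG CAT CTG GCT CGA TCA TGG CGG CGA GAG CCG CAT — no ATG→stop ORF.
Frame +2: TAC TGC ATC TGG CTC GAT CAT GGC GGC GAG AGC CGC — no ATG→stop ORF.
Frame +3: ACT GCA TCT GGC TCG ATC ATG GCG GCG AGA GCC GCA — no ATG→stop ORF.
Frame -1: ATG CGG CTC TCG CCG CCA TGA TCG AGC CAG ATG CAG TAG — ATG at 1, stop TGA at 19 → 21 nt; ATG at 31, stop TAG at 37 → 9 nt.
Frame -2: TGC GGC TCT CGC CGC CAT GAT CGA GCC AGA TGC AGT — no ATG→stop ORF.
Frame -3: GCG GCT CTC GCC GCC ATG ATC GAG CCA GAT GCA GTA — no ATG→stop ORF.
Longest ORF is 21 nt in frame -1 (positions 1–21).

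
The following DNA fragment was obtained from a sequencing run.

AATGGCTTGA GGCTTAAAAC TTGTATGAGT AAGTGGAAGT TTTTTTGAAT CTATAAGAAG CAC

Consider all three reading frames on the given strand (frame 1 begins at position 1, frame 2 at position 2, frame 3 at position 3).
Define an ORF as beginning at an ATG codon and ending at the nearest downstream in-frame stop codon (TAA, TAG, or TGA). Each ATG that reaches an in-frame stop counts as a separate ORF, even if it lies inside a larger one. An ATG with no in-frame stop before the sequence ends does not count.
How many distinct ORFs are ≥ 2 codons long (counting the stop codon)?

Frame 1: AAT GGC TTG AGG CTT AAA ACT TGT ATG AGT AAG TGG AAG TTT TTT TGA ATC TAT AAG AAG CAC — ATG at 25, stop TGA at 46 → 24 nt.
Frame 2: ATG GCT TGA GGC TTA AAA CTT GTA TGA GTA AGT GGA AGT TTT TTT GAA TCT ATA AGA AGC — ATG at 2, stop TGA at 8 → 9 nt.
Frame 3: TGG CTT GAG GCT TAA AAC TTG TAT GAG TAA GTG GAA GTT TTT TTG AAT CTA TAA GAA GCA — no ATG→stop ORF.
ORFs ≥ 2 codons: frame 1 25–48 (8 codons), frame 2 2–10 (3 codons). Count = 2.

2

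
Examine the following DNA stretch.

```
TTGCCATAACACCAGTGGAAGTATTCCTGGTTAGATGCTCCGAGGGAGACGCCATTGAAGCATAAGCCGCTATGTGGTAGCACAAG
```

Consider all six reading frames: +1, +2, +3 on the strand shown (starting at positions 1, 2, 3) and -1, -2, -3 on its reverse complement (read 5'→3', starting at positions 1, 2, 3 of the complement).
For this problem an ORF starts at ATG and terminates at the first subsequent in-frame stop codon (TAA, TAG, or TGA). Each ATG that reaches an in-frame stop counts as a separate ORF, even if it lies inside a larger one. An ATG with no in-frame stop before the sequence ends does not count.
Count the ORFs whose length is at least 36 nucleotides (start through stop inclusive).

0

Reverse complement (5'→3'): CTTGTGCTACCACATAGCGGCTTATGCTTCAATGGCGTCTCCCTCGGAGCATCTAACCAGGAATACTTCCACTGGTGTTATGGCAA
Frame +1: TTG CCA TAA CAC CAG TGG AAG TAT TCC TGG TTA GAT GCT CCG AGG GAG ACG CCA TTG AAG CAT AAG CCG CTA TGT GGT AGC ACA — no ATG→stop ORF.
Frame +2: TGC CAT AAC ACC AGT GGA AGT ATT CCT GGT TAG ATG CTC CGA GGG AGA CGC CAT TGA AGC ATA AGC CGC TAT GTG GTA GCA CAA — ATG at 35, stop TGA at 56 → 24 nt.
Frame +3: GCC ATA ACA CCA GTG GAA GTA TTC CTG GTT AGA TGC TCC GAG GGA GAC GCC ATT GAA GCA TAA GCC GCT ATG TGG TAG CAC AAG — ATG at 72, stop TAG at 78 → 9 nt.
Frame -1: CTT GTG CTA CCA CAT AGC GGC TTA TGC TTC AAT GGC GTC TCC CTC GGA GCA TCT AAC CAG GAA TAC TTC CAC TGG TGT TAT GGC — no ATG→stop ORF.
Frame -2: TTG TGC TAC CAC ATA GCG GCT TAT GCT TCA ATG GCG TCT CCC TCG GAG CAT CTA ACC AGG AAT ACT TCC ACT GGT GTT ATG GCA — no ATG→stop ORF.
Frame -3: TGT GCT ACC ACA TAG CGG CTT ATG CTT CAA TGG CGT CTC CCT CGG AGC ATC TAA CCA GGA ATA CTT CCA CTG GTG TTA TGG CAA — ATG at 24, stop TAA at 54 → 33 nt.
No ORF reaches 36 nucleotides. Count = 0.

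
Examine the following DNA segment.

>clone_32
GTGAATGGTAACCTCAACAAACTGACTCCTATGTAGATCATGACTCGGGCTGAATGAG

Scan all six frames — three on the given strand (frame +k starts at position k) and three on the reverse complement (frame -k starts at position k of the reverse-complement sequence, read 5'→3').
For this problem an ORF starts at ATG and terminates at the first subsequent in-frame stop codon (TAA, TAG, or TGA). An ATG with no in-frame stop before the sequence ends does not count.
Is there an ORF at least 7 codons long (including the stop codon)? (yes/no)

Reverse complement (5'→3'): CTCATTCAGCCCGAGTCATGATCTACATAGGAGTCAGTTTGTTGAGGTTACCATTCAC
Frame +1: GTG AAT GGT AAC CTC AAC AAA CTG ACT CCT ATG TAG ATC ATG ACT CGG GCT GAA TGA — ATG at 31, stop TAG at 34 → 6 nt; ATG at 40, stop TGA at 55 → 18 nt.
Frame +2: TGA ATG GTA ACC TCA ACA AAC TGA CTC CTA TGT AGA TCA TGA CTC GGG CTG AAT GAG — ATG at 5, stop TGA at 23 → 21 nt.
Frame +3: GAA TGG TAA CCT CAA CAA ACT GAC TCC TAT GTA GAT CAT GAC TCG GGC TGA ATG — no ATG→stop ORF.
Frame -1: CTC ATT CAG CCC GAG TCA TGA TCT ACA TAG GAG TCA GTT TGT TGA GGT TAC CAT TCA — no ATG→stop ORF.
Frame -2: TCA TTC AGC CCG AGT CAT GAT CTA CAT AGG AGT CAG TTT GTT GAG GTT ACC ATT CAC — no ATG→stop ORF.
Frame -3: CAT TCA GCC CGA GTC ATG ATC TAC ATA GGA GTC AGT TTG TTG AGG TTA CCA TTC — no ATG→stop ORF.
Frame +2 has an ORF of 7 codons (positions 5–25) ≥ 7, so yes.

yes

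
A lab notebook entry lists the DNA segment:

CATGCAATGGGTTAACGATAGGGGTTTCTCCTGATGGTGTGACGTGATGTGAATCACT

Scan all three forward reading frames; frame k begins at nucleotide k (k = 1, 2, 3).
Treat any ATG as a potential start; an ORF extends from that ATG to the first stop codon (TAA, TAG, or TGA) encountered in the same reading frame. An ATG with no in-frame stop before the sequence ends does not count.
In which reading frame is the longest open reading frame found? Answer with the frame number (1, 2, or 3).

2

Frame 1: CAT GCA ATG GGT TAA CGA TAG GGG TTT CTC CTG ATG GTG TGA CGT GAT GTG AAT CAC — ATG at 7, stop TAA at 13 → 9 nt; ATG at 34, stop TGA at 40 → 9 nt.
Frame 2: ATG CAA TGG GTT AAC GAT AGG GGT TTC TCC TGA TGG TGT GAC GTG ATG TGA ATC ACT — ATG at 2, stop TGA at 32 → 33 nt; ATG at 47, stop TGA at 50 → 6 nt.
Frame 3: TGC AAT GGG TTA ACG ATA GGG GTT TCT CCT GAT GGT GTG ACG TGA TGT GAA TCA — no ATG→stop ORF.
Longest ORF is 33 nt in frame 2 (positions 2–34).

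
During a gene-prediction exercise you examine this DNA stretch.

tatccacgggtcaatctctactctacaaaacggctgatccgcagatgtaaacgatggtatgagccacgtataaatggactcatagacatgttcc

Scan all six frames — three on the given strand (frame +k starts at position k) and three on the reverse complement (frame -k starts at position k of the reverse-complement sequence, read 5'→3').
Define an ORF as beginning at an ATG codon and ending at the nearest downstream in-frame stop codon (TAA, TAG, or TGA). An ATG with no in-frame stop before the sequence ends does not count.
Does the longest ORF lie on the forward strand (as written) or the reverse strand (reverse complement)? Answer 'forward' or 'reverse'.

reverse

Reverse complement (5'→3'): GGAACATGTCTATGAGTCCATTTATACGTGGCTCATACCATCGTTTACATCTGCGGATCAGCCGTTTTGTAGAGTAGAGATTGACCCGTGGATA
Frame +1: TAT CCA CGG GTC AAT CTC TAC TCT ACA AAA CGG CTG ATC CGC AGA TGT AAA CGA TGG TAT GAG CCA CGT ATA AAT GGA CTC ATA GAC ATG TTC — no ATG→stop ORF.
Frame +2: ATC CAC GGG TCA ATC TCT ACT CTA CAA AAC GGC TGA TCC GCA GAT GTA AAC GAT GGT ATG AGC CAC GTA TAA ATG GAC TCA TAG ACA TGT TCC — ATG at 59, stop TAA at 71 → 15 nt; ATG at 74, stop TAG at 83 → 12 nt.
Frame +3: TCC ACG GGT CAA TCT CTA CTC TAC AAA ACG GCT GAT CCG CAG ATG TAA ACG ATG GTA TGA GCC ACG TAT AAA TGG ACT CAT AGA CAT GTT — ATG at 45, stop TAA at 48 → 6 nt; ATG at 54, stop TGA at 60 → 9 nt.
Frame -1: GGA ACA TGT CTA TGA GTC CAT TTA TAC GTG GCT CAT ACC ATC GTT TAC ATC TGC GGA TCA GCC GTT TTG TAG AGT AGA GAT TGA CCC GTG GAT — no ATG→stop ORF.
Frame -2: GAA CAT GTC TAT GAG TCC ATT TAT ACG TGG CTC ATA CCA TCG TTT ACA TCT GCG GAT CAG CCG TTT TGT AGA GTA GAG ATT GAC CCG TGG ATA — no ATG→stop ORF.
Frame -3: AAC ATG TCT ATG AGT CCA TTT ATA CGT GGC TCA TAC CAT CGT TTA CAT CTG CGG ATC AGC CGT TTT GTA GAG TAG AGA TTG ACC CGT GGA — ATG at 6, stop TAG at 75 → 72 nt; ATG at 12, stop TAG at 75 → 66 nt.
Forward-strand max 15 nt; reverse-strand max 72 nt. The reverse strand has the longer ORF.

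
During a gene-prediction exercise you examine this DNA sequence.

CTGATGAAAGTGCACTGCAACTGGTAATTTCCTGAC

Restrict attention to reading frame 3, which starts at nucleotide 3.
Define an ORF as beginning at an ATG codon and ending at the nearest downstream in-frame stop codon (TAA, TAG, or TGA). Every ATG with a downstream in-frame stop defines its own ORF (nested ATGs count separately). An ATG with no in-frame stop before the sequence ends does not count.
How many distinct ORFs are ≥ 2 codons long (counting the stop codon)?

Frame 3: GAT GAA AGT GCA CTG CAA CTG GTA ATT TCC TGA — no ATG→stop ORF.
No ORF reaches 2 codons. Count = 0.

0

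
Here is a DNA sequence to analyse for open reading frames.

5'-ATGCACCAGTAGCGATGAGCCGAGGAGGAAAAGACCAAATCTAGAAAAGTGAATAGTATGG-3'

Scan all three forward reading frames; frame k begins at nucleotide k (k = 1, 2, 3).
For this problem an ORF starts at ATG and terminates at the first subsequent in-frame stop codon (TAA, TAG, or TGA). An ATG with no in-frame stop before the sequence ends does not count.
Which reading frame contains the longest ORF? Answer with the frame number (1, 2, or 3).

3

Frame 1: ATG CAC CAG TAG CGA TGA GCC GAG GAG GAA AAG ACC AAA TCT AGA AAA GTG AAT AGT ATG — ATG at 1, stop TAG at 10 → 12 nt.
Frame 2: TGC ACC AGT AGC GAT GAG CCG AGG AGG AAA AGA CCA AAT CTA GAA AAG TGA ATA GTA TGG — no ATG→stop ORF.
Frame 3: GCA CCA GTA GCG ATG AGC CGA GGA GGA AAA GAC CAA ATC TAG AAA AGT GAA TAG TAT — ATG at 15, stop TAG at 42 → 30 nt.
Longest ORF is 30 nt in frame 3 (positions 15–44).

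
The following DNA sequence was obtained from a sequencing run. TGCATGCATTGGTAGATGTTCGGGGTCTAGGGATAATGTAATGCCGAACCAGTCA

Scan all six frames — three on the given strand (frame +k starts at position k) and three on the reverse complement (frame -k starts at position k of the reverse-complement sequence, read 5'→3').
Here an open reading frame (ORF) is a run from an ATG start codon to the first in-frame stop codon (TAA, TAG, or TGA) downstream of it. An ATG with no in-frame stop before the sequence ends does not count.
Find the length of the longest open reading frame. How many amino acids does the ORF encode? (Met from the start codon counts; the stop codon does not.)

4

Reverse complement (5'→3'): TGACTGGTTCGGCATTACATTATCCCTAGACCCCGAACATCTACCAATGCATGCA
Frame +1: TGC ATG CAT TGG TAG ATG TTC GGG GTC TAG GGA TAA TGT AAT GCC GAA CCA GTC — ATG at 4, stop TAG at 13 → 12 nt; ATG at 16, stop TAG at 28 → 15 nt.
Frame +2: GCA TGC ATT GGT AGA TGT TCG GGG TCT AGG GAT AAT GTA ATG CCG AAC CAG TCA — no ATG→stop ORF.
Frame +3: CAT GCA TTG GTA GAT GTT CGG GGT CTA GGG ATA ATG TAA TGC CGA ACC AGT — ATG at 36, stop TAA at 39 → 6 nt.
Frame -1: TGA CTG GTT CGG CAT TAC ATT ATC CCT AGA CCC CGA ACA TCT ACC AAT GCA TGC — no ATG→stop ORF.
Frame -2: GAC TGG TTC GGC ATT ACA TTA TCC CTA GAC CCC GAA CAT CTA CCA ATG CAT GCA — no ATG→stop ORF.
Frame -3: ACT GGT TCG GCA TTA CAT TAT CCC TAG ACC CCG AAC ATC TAC CAA TGC ATG — no ATG→stop ORF.
Longest: frame +1, positions 16–30, 15 nt = 5 codons = 4 aa. → 4 amino acids.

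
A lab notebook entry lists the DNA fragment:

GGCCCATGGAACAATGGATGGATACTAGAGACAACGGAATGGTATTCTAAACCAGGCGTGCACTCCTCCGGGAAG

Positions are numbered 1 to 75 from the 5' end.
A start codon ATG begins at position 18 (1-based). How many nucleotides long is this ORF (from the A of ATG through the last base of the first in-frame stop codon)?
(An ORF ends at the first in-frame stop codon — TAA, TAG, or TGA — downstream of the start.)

Codons from position 18: ATG (18–20), GAT (21–23), ACT (24–26), AGA (27–29), GAC (30–32), AAC (33–35), GGA (36–38), ATG (39–41), GTA (42–44), TTC (45–47), TAA (48–50).
TAA is the first in-frame stop; ORF spans 18–50, 33 nucleotides.

33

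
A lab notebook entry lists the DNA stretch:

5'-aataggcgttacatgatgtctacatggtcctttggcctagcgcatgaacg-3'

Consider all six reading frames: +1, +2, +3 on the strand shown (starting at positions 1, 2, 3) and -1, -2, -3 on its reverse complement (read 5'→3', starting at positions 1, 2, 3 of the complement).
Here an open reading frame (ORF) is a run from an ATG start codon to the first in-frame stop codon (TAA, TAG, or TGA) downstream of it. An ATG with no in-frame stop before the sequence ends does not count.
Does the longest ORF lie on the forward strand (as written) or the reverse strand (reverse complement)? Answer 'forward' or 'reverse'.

Reverse complement (5'→3'): CGTTCATGCGCTAGGCCAAAGGACCATGTAGACATCATGTAACGCCTATT
Frame +1: AAT AGG CGT TAC ATG ATG TCT ACA TGG TCC TTT GGC CTA GCG CAT GAA — no ATG→stop ORF.
Frame +2: ATA GGC GTT ACA TGA TGT CTA CAT GGT CCT TTG GCC TAG CGC ATG AAC — no ATG→stop ORF.
Frame +3: TAG GCG TTA CAT GAT GTC TAC ATG GTC CTT TGG CCT AGC GCA TGA ACG — ATG at 24, stop TGA at 45 → 24 nt.
Frame -1: CGT TCA TGC GCT AGG CCA AAG GAC CAT GTA GAC ATC ATG TAA CGC CTA — ATG at 37, stop TAA at 40 → 6 nt.
Frame -2: GTT CAT GCG CTA GGC CAA AGG ACC ATG TAG ACA TCA TGT AAC GCC TAT — ATG at 26, stop TAG at 29 → 6 nt.
Frame -3: TTC ATG CGC TAG GCC AAA GGA CCA TGT AGA CAT CAT GTA ACG CCT ATT — ATG at 6, stop TAG at 12 → 9 nt.
Forward-strand max 24 nt; reverse-strand max 9 nt. The forward strand has the longer ORF.

forward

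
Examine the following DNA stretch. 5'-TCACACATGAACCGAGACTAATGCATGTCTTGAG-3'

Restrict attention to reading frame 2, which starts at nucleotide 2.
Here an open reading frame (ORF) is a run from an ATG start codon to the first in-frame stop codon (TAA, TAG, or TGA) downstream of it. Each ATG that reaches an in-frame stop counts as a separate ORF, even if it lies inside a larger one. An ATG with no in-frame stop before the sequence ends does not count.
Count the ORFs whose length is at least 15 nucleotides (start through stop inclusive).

Frame 2: CAC ACA TGA ACC GAG ACT AAT GCA TGT CTT GAG — no ATG→stop ORF.
No ORF reaches 15 nucleotides. Count = 0.

0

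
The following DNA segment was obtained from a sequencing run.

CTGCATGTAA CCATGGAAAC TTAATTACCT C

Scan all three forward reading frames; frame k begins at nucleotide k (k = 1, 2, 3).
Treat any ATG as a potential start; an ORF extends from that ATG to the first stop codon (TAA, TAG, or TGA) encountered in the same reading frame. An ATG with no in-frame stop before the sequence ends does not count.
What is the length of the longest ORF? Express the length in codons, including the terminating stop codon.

Frame 1: CTG CAT GTA ACC ATG GAA ACT TAA TTA CCT — ATG at 13, stop TAA at 22 → 12 nt.
Frame 2: TGC ATG TAA CCA TGG AAA CTT AAT TAC CTC — ATG at 5, stop TAA at 8 → 6 nt.
Frame 3: GCA TGT AAC CAT GGA AAC TTA ATT ACC — no ATG→stop ORF.
Longest: frame 1, positions 13–24, 12 nt = 4 codons = 3 aa. → 4 codons.

4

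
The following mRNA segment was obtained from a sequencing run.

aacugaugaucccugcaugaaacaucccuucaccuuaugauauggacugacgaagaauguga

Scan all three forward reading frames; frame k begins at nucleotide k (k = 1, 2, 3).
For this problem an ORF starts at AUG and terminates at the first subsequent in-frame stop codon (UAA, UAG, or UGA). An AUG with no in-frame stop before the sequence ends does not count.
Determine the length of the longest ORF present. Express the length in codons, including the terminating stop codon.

8

Frame 1: AAC UGA UGA UCC CUG CAU GAA ACA UCC CUU CAC CUU AUG AUA UGG ACU GAC GAA GAA UGU — no AUG→stop ORF.
Frame 2: ACU GAU GAU CCC UGC AUG AAA CAU CCC UUC ACC UUA UGA UAU GGA CUG ACG AAG AAU GUG — AUG at 17, stop UGA at 38 → 24 nt.
Frame 3: CUG AUG AUC CCU GCA UGA AAC AUC CCU UCA CCU UAU GAU AUG GAC UGA CGA AGA AUG UGA — AUG at 6, stop UGA at 18 → 15 nt; AUG at 42, stop UGA at 48 → 9 nt; AUG at 57, stop UGA at 60 → 6 nt.
Longest: frame 2, positions 17–40, 24 nt = 8 codons = 7 aa. → 8 codons.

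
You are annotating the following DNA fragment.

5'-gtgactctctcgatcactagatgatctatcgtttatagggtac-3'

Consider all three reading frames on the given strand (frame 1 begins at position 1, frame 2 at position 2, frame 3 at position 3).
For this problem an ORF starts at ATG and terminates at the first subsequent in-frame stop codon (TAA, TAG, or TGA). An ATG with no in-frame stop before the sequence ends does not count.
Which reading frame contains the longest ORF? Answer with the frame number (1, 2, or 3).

3

Frame 1: GTG ACT CTC TCG ATC ACT AGA TGA TCT ATC GTT TAT AGG GTA — no ATG→stop ORF.
Frame 2: TGA CTC TCT CGA TCA CTA GAT GAT CTA TCG TTT ATA GGG TAC — no ATG→stop ORF.
Frame 3: GAC TCT CTC GAT CAC TAG ATG ATC TAT CGT TTA TAG GGT — ATG at 21, stop TAG at 36 → 18 nt.
Longest ORF is 18 nt in frame 3 (positions 21–38).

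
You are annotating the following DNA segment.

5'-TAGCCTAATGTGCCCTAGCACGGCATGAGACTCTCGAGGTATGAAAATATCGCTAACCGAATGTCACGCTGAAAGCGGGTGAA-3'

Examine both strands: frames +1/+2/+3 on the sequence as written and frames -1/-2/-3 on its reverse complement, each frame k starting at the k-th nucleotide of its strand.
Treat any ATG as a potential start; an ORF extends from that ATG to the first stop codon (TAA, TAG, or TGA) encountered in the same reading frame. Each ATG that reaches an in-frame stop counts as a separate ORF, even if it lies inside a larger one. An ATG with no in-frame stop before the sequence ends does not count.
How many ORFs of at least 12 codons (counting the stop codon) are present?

2

Reverse complement (5'→3'): TTCACCCGCTTTCAGCGTGACATTCGGTTAGCGATATTTTCATACCTCGAGAGTCTCATGCCGTGCTAGGGCACATTAGGCTA
Frame +1: TAG CCT AAT GTG CCC TAG CAC GGC ATG AGA CTC TCG AGG TAT GAA AAT ATC GCT AAC CGA ATG TCA CGC TGA AAG CGG GTG — ATG at 25, stop TGA at 70 → 48 nt; ATG at 61, stop TGA at 70 → 12 nt.
Frame +2: AGC CTA ATG TGC CCT AGC ACG GCA TGA GAC TCT CGA GGT ATG AAA ATA TCG CTA ACC GAA TGT CAC GCT GAA AGC GGG TGA — ATG at 8, stop TGA at 26 → 21 nt; ATG at 41, stop TGA at 80 → 42 nt.
Frame +3: GCC TAA TGT GCC CTA GCA CGG CAT GAG ACT CTC GAG GTA TGA AAA TAT CGC TAA CCG AAT GTC ACG CTG AAA GCG GGT GAA — no ATG→stop ORF.
Frame -1: TTC ACC CGC TTT CAG CGT GAC ATT CGG TTA GCG ATA TTT TCA TAC CTC GAG AGT CTC ATG CCG TGC TAG GGC ACA TTA GGC — ATG at 58, stop TAG at 67 → 12 nt.
Frame -2: TCA CCC GCT TTC AGC GTG ACA TTC GGT TAG CGA TAT TTT CAT ACC TCG AGA GTC TCA TGC CGT GCT AGG GCA CAT TAG GCT — no ATG→stop ORF.
Frame -3: CAC CCG CTT TCA GCG TGA CAT TCG GTT AGC GAT ATT TTC ATA CCT CGA GAG TCT CAT GCC GTG CTA GGG CAC ATT AGG CTA — no ATG→stop ORF.
ORFs ≥ 12 codons: frame +1 25–72 (16 codons), frame +2 41–82 (14 codons). Count = 2.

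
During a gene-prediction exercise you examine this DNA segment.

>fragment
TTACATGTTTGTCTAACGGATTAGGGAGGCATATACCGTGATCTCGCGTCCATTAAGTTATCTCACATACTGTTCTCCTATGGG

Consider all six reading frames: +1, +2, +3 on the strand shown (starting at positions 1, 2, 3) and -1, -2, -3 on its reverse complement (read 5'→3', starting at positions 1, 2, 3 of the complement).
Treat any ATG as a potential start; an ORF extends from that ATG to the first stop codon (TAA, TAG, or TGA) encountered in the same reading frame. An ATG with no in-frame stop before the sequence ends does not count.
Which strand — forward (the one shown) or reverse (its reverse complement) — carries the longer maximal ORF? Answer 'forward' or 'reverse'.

Reverse complement (5'→3'): CCCATAGGAGAACAGTATGTGAGATAACTTAATGGACGCGAGATCACGGTATATGCCTCCCTAATCCGTTAGACAAACATGTAA
Frame +1: TTA CAT GTT TGT CTA ACG GAT TAG GGA GGC ATA TAC CGT GAT CTC GCG TCC ATT AAG TTA TCT CAC ATA CTG TTC TCC TAT GGG — no ATG→stop ORF.
Frame +2: TAC ATG TTT GTC TAA CGG ATT AGG GAG GCA TAT ACC GTG ATC TCG CGT CCA TTA AGT TAT CTC ACA TAC TGT TCT CCT ATG — ATG at 5, stop TAA at 14 → 12 nt.
Frame +3: ACA TGT TTG TCT AAC GGA TTA GGG AGG CAT ATA CCG TGA TCT CGC GTC CAT TAA GTT ATC TCA CAT ACT GTT CTC CTA TGG — no ATG→stop ORF.
Frame -1: CCC ATA GGA GAA CAG TAT GTG AGA TAA CTT AAT GGA CGC GAG ATC ACG GTA TAT GCC TCC CTA ATC CGT TAG ACA AAC ATG TAA — ATG at 79, stop TAA at 82 → 6 nt.
Frame -2: CCA TAG GAG AAC AGT ATG TGA GAT AAC TTA ATG GAC GCG AGA TCA CGG TAT ATG CCT CCC TAA TCC GTT AGA CAA ACA TGT — ATG at 17, stop TGA at 20 → 6 nt; ATG at 32, stop TAA at 62 → 33 nt; ATG at 53, stop TAA at 62 → 12 nt.
Frame -3: CAT AGG AGA ACA GTA TGT GAG ATA ACT TAA TGG ACG CGA GAT CAC GGT ATA TGC CTC CCT AAT CCG TTA GAC AAA CAT GTA — no ATG→stop ORF.
Forward-strand max 12 nt; reverse-strand max 33 nt. The reverse strand has the longer ORF.

reverse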